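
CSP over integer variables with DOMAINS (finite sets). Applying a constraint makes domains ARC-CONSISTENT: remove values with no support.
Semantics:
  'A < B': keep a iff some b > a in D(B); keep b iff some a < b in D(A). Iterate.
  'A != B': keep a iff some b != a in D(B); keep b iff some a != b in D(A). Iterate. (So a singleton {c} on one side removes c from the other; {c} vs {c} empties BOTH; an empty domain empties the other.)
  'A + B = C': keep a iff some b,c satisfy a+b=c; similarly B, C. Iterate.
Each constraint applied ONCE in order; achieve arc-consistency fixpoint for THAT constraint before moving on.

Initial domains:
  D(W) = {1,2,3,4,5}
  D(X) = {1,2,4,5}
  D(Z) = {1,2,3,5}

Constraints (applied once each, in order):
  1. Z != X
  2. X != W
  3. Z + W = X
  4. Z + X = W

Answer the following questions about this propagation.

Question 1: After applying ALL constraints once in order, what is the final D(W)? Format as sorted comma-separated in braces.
Answer: {3,4}

Derivation:
Constraint 1 (Z != X) on D(Z)={1,2,3,5} D(X)={1,2,4,5}: no change
Constraint 2 (X != W) on D(X)={1,2,4,5} D(W)={1,2,3,4,5}: no change
Constraint 3 (Z + W = X) on D(Z)={1,2,3,5} D(W)={1,2,3,4,5} D(X)={1,2,4,5}: Z {1,2,3,5}->{1,2,3}; W {1,2,3,4,5}->{1,2,3,4}; X {1,2,4,5}->{2,4,5}
Constraint 4 (Z + X = W) on D(Z)={1,2,3} D(X)={2,4,5} D(W)={1,2,3,4}: Z {1,2,3}->{1,2}; X {2,4,5}->{2}; W {1,2,3,4}->{3,4}
So after all 4 constraints: D(W) = {3,4}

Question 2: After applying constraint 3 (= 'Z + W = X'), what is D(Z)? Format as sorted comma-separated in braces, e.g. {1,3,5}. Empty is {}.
Constraint 1 (Z != X) on D(Z)={1,2,3,5} D(X)={1,2,4,5}: no change
Constraint 2 (X != W) on D(X)={1,2,4,5} D(W)={1,2,3,4,5}: no change
Constraint 3 (Z + W = X) on D(Z)={1,2,3,5} D(W)={1,2,3,4,5} D(X)={1,2,4,5}: Z {1,2,3,5}->{1,2,3}; W {1,2,3,4,5}->{1,2,3,4}; X {1,2,4,5}->{2,4,5}
So after constraint 3: D(Z) = {1,2,3}

Answer: {1,2,3}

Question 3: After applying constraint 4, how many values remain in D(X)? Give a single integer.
Constraint 1 (Z != X) on D(Z)={1,2,3,5} D(X)={1,2,4,5}: no change
Constraint 2 (X != W) on D(X)={1,2,4,5} D(W)={1,2,3,4,5}: no change
Constraint 3 (Z + W = X) on D(Z)={1,2,3,5} D(W)={1,2,3,4,5} D(X)={1,2,4,5}: Z {1,2,3,5}->{1,2,3}; W {1,2,3,4,5}->{1,2,3,4}; X {1,2,4,5}->{2,4,5}
Constraint 4 (Z + X = W) on D(Z)={1,2,3} D(X)={2,4,5} D(W)={1,2,3,4}: Z {1,2,3}->{1,2}; X {2,4,5}->{2}; W {1,2,3,4}->{3,4}
So after constraint 4: D(X)={2}, size = 1

Answer: 1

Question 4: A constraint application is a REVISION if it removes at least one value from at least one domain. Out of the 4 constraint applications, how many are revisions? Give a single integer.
Answer: 2

Derivation:
Constraint 1 (Z != X) on D(Z)={1,2,3,5} D(X)={1,2,4,5}: no change => not a revision
Constraint 2 (X != W) on D(X)={1,2,4,5} D(W)={1,2,3,4,5}: no change => not a revision
Constraint 3 (Z + W = X) on D(Z)={1,2,3,5} D(W)={1,2,3,4,5} D(X)={1,2,4,5}: Z {1,2,3,5}->{1,2,3}; W {1,2,3,4,5}->{1,2,3,4}; X {1,2,4,5}->{2,4,5} => REVISION
Constraint 4 (Z + X = W) on D(Z)={1,2,3} D(X)={2,4,5} D(W)={1,2,3,4}: Z {1,2,3}->{1,2}; X {2,4,5}->{2}; W {1,2,3,4}->{3,4} => REVISION
Total revisions = 2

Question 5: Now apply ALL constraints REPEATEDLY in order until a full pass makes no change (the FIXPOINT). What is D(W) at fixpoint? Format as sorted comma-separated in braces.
Answer: {}

Derivation:
pass 0 (initial): D(W)={1,2,3,4,5}
pass 1: W {1,2,3,4,5}->{3,4}; X {1,2,4,5}->{2}; Z {1,2,3,5}->{1,2}
pass 2: W {3,4}->{}; X {2}->{}; Z {1,2}->{}
pass 3: no change
Fixpoint after 3 passes: D(W) = {}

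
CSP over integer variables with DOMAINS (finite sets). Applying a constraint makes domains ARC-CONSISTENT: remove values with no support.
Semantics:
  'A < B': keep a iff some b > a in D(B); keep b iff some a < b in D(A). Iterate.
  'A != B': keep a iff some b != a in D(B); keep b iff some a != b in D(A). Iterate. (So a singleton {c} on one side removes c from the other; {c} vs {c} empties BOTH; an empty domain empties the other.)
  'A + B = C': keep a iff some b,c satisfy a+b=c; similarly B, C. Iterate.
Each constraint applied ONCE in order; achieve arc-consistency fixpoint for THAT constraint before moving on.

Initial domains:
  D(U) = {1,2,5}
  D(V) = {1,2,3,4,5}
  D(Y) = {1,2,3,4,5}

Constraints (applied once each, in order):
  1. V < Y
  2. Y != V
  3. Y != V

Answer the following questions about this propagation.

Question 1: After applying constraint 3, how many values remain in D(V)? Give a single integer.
Constraint 1 (V < Y) on D(V)={1,2,3,4,5} D(Y)={1,2,3,4,5}: V {1,2,3,4,5}->{1,2,3,4}; Y {1,2,3,4,5}->{2,3,4,5}
Constraint 2 (Y != V) on D(Y)={2,3,4,5} D(V)={1,2,3,4}: no change
Constraint 3 (Y != V) on D(Y)={2,3,4,5} D(V)={1,2,3,4}: no change
So after constraint 3: D(V)={1,2,3,4}, size = 4

Answer: 4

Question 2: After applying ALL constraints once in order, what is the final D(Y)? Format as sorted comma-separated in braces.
Constraint 1 (V < Y) on D(V)={1,2,3,4,5} D(Y)={1,2,3,4,5}: V {1,2,3,4,5}->{1,2,3,4}; Y {1,2,3,4,5}->{2,3,4,5}
Constraint 2 (Y != V) on D(Y)={2,3,4,5} D(V)={1,2,3,4}: no change
Constraint 3 (Y != V) on D(Y)={2,3,4,5} D(V)={1,2,3,4}: no change
So after all 3 constraints: D(Y) = {2,3,4,5}

Answer: {2,3,4,5}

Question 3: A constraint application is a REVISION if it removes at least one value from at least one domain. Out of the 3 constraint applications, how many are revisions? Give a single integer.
Answer: 1

Derivation:
Constraint 1 (V < Y) on D(V)={1,2,3,4,5} D(Y)={1,2,3,4,5}: V {1,2,3,4,5}->{1,2,3,4}; Y {1,2,3,4,5}->{2,3,4,5} => REVISION
Constraint 2 (Y != V) on D(Y)={2,3,4,5} D(V)={1,2,3,4}: no change => not a revision
Constraint 3 (Y != V) on D(Y)={2,3,4,5} D(V)={1,2,3,4}: no change => not a revision
Total revisions = 1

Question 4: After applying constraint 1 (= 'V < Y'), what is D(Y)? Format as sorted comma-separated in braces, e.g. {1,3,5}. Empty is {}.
Answer: {2,3,4,5}

Derivation:
Constraint 1 (V < Y) on D(V)={1,2,3,4,5} D(Y)={1,2,3,4,5}: V {1,2,3,4,5}->{1,2,3,4}; Y {1,2,3,4,5}->{2,3,4,5}
So after constraint 1: D(Y) = {2,3,4,5}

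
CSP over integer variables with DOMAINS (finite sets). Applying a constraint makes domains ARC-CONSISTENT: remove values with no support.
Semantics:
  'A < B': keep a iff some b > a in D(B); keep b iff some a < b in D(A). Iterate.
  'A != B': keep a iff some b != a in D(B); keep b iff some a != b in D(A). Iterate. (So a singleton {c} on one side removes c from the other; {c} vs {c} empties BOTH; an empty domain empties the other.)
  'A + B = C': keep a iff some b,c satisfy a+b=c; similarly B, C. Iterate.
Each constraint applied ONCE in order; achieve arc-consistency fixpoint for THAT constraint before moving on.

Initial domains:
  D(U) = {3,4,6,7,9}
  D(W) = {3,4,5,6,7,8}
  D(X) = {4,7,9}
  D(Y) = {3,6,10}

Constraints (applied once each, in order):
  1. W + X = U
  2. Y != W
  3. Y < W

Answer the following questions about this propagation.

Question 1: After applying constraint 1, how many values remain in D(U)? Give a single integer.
Answer: 2

Derivation:
Constraint 1 (W + X = U) on D(W)={3,4,5,6,7,8} D(X)={4,7,9} D(U)={3,4,6,7,9}: W {3,4,5,6,7,8}->{3,5}; X {4,7,9}->{4}; U {3,4,6,7,9}->{7,9}
So after constraint 1: D(U)={7,9}, size = 2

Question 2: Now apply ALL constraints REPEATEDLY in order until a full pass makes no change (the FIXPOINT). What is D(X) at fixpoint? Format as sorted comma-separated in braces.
Answer: {4}

Derivation:
pass 0 (initial): D(X)={4,7,9}
pass 1: U {3,4,6,7,9}->{7,9}; W {3,4,5,6,7,8}->{5}; X {4,7,9}->{4}; Y {3,6,10}->{3}
pass 2: U {7,9}->{9}
pass 3: no change
Fixpoint after 3 passes: D(X) = {4}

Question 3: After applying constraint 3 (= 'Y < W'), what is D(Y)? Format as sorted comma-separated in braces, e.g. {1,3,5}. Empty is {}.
Answer: {3}

Derivation:
Constraint 1 (W + X = U) on D(W)={3,4,5,6,7,8} D(X)={4,7,9} D(U)={3,4,6,7,9}: W {3,4,5,6,7,8}->{3,5}; X {4,7,9}->{4}; U {3,4,6,7,9}->{7,9}
Constraint 2 (Y != W) on D(Y)={3,6,10} D(W)={3,5}: no change
Constraint 3 (Y < W) on D(Y)={3,6,10} D(W)={3,5}: Y {3,6,10}->{3}; W {3,5}->{5}
So after constraint 3: D(Y) = {3}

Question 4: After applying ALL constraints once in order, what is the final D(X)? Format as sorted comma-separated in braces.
Constraint 1 (W + X = U) on D(W)={3,4,5,6,7,8} D(X)={4,7,9} D(U)={3,4,6,7,9}: W {3,4,5,6,7,8}->{3,5}; X {4,7,9}->{4}; U {3,4,6,7,9}->{7,9}
Constraint 2 (Y != W) on D(Y)={3,6,10} D(W)={3,5}: no change
Constraint 3 (Y < W) on D(Y)={3,6,10} D(W)={3,5}: Y {3,6,10}->{3}; W {3,5}->{5}
So after all 3 constraints: D(X) = {4}

Answer: {4}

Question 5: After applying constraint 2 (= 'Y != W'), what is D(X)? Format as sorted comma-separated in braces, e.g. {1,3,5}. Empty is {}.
Constraint 1 (W + X = U) on D(W)={3,4,5,6,7,8} D(X)={4,7,9} D(U)={3,4,6,7,9}: W {3,4,5,6,7,8}->{3,5}; X {4,7,9}->{4}; U {3,4,6,7,9}->{7,9}
Constraint 2 (Y != W) on D(Y)={3,6,10} D(W)={3,5}: no change
So after constraint 2: D(X) = {4}

Answer: {4}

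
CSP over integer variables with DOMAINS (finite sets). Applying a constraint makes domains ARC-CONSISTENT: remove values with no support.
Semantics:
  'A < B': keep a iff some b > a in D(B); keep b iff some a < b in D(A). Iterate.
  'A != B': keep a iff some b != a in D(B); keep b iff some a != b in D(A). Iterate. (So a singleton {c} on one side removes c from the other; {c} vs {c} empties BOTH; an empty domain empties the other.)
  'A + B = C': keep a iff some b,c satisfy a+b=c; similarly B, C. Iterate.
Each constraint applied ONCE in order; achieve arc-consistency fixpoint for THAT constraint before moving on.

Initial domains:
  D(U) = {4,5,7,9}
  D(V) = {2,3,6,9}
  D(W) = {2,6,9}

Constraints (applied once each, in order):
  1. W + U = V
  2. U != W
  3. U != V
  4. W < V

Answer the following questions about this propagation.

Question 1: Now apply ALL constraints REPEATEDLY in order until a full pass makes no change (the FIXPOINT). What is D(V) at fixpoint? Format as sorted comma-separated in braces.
Answer: {6,9}

Derivation:
pass 0 (initial): D(V)={2,3,6,9}
pass 1: U {4,5,7,9}->{4,7}; V {2,3,6,9}->{6,9}; W {2,6,9}->{2}
pass 2: no change
Fixpoint after 2 passes: D(V) = {6,9}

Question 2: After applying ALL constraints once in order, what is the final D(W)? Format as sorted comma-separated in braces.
Answer: {2}

Derivation:
Constraint 1 (W + U = V) on D(W)={2,6,9} D(U)={4,5,7,9} D(V)={2,3,6,9}: W {2,6,9}->{2}; U {4,5,7,9}->{4,7}; V {2,3,6,9}->{6,9}
Constraint 2 (U != W) on D(U)={4,7} D(W)={2}: no change
Constraint 3 (U != V) on D(U)={4,7} D(V)={6,9}: no change
Constraint 4 (W < V) on D(W)={2} D(V)={6,9}: no change
So after all 4 constraints: D(W) = {2}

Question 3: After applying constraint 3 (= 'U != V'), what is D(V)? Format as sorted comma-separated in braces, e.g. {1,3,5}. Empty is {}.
Answer: {6,9}

Derivation:
Constraint 1 (W + U = V) on D(W)={2,6,9} D(U)={4,5,7,9} D(V)={2,3,6,9}: W {2,6,9}->{2}; U {4,5,7,9}->{4,7}; V {2,3,6,9}->{6,9}
Constraint 2 (U != W) on D(U)={4,7} D(W)={2}: no change
Constraint 3 (U != V) on D(U)={4,7} D(V)={6,9}: no change
So after constraint 3: D(V) = {6,9}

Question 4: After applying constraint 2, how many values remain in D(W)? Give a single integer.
Constraint 1 (W + U = V) on D(W)={2,6,9} D(U)={4,5,7,9} D(V)={2,3,6,9}: W {2,6,9}->{2}; U {4,5,7,9}->{4,7}; V {2,3,6,9}->{6,9}
Constraint 2 (U != W) on D(U)={4,7} D(W)={2}: no change
So after constraint 2: D(W)={2}, size = 1

Answer: 1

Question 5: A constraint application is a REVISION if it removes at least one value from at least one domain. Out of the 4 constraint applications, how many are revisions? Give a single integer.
Answer: 1

Derivation:
Constraint 1 (W + U = V) on D(W)={2,6,9} D(U)={4,5,7,9} D(V)={2,3,6,9}: W {2,6,9}->{2}; U {4,5,7,9}->{4,7}; V {2,3,6,9}->{6,9} => REVISION
Constraint 2 (U != W) on D(U)={4,7} D(W)={2}: no change => not a revision
Constraint 3 (U != V) on D(U)={4,7} D(V)={6,9}: no change => not a revision
Constraint 4 (W < V) on D(W)={2} D(V)={6,9}: no change => not a revision
Total revisions = 1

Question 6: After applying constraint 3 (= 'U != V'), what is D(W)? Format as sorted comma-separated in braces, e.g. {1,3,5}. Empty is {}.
Answer: {2}

Derivation:
Constraint 1 (W + U = V) on D(W)={2,6,9} D(U)={4,5,7,9} D(V)={2,3,6,9}: W {2,6,9}->{2}; U {4,5,7,9}->{4,7}; V {2,3,6,9}->{6,9}
Constraint 2 (U != W) on D(U)={4,7} D(W)={2}: no change
Constraint 3 (U != V) on D(U)={4,7} D(V)={6,9}: no change
So after constraint 3: D(W) = {2}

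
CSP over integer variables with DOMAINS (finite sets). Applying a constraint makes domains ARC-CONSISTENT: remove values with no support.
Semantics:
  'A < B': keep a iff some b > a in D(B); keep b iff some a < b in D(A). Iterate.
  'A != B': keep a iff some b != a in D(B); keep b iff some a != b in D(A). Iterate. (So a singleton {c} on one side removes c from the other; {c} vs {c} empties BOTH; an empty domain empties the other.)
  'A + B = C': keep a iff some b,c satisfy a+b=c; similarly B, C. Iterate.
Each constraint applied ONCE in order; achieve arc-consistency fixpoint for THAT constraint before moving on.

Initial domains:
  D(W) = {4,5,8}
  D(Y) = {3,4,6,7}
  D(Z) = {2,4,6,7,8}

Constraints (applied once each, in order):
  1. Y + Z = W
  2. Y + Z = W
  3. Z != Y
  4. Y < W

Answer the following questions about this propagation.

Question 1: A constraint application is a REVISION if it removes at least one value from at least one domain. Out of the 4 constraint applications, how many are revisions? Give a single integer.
Constraint 1 (Y + Z = W) on D(Y)={3,4,6,7} D(Z)={2,4,6,7,8} D(W)={4,5,8}: Y {3,4,6,7}->{3,4,6}; Z {2,4,6,7,8}->{2,4}; W {4,5,8}->{5,8} => REVISION
Constraint 2 (Y + Z = W) on D(Y)={3,4,6} D(Z)={2,4} D(W)={5,8}: no change => not a revision
Constraint 3 (Z != Y) on D(Z)={2,4} D(Y)={3,4,6}: no change => not a revision
Constraint 4 (Y < W) on D(Y)={3,4,6} D(W)={5,8}: no change => not a revision
Total revisions = 1

Answer: 1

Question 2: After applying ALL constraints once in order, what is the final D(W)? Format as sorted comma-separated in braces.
Constraint 1 (Y + Z = W) on D(Y)={3,4,6,7} D(Z)={2,4,6,7,8} D(W)={4,5,8}: Y {3,4,6,7}->{3,4,6}; Z {2,4,6,7,8}->{2,4}; W {4,5,8}->{5,8}
Constraint 2 (Y + Z = W) on D(Y)={3,4,6} D(Z)={2,4} D(W)={5,8}: no change
Constraint 3 (Z != Y) on D(Z)={2,4} D(Y)={3,4,6}: no change
Constraint 4 (Y < W) on D(Y)={3,4,6} D(W)={5,8}: no change
So after all 4 constraints: D(W) = {5,8}

Answer: {5,8}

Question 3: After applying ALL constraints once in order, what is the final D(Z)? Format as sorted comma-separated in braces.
Answer: {2,4}

Derivation:
Constraint 1 (Y + Z = W) on D(Y)={3,4,6,7} D(Z)={2,4,6,7,8} D(W)={4,5,8}: Y {3,4,6,7}->{3,4,6}; Z {2,4,6,7,8}->{2,4}; W {4,5,8}->{5,8}
Constraint 2 (Y + Z = W) on D(Y)={3,4,6} D(Z)={2,4} D(W)={5,8}: no change
Constraint 3 (Z != Y) on D(Z)={2,4} D(Y)={3,4,6}: no change
Constraint 4 (Y < W) on D(Y)={3,4,6} D(W)={5,8}: no change
So after all 4 constraints: D(Z) = {2,4}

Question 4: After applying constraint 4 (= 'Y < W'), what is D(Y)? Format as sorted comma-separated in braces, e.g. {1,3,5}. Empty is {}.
Answer: {3,4,6}

Derivation:
Constraint 1 (Y + Z = W) on D(Y)={3,4,6,7} D(Z)={2,4,6,7,8} D(W)={4,5,8}: Y {3,4,6,7}->{3,4,6}; Z {2,4,6,7,8}->{2,4}; W {4,5,8}->{5,8}
Constraint 2 (Y + Z = W) on D(Y)={3,4,6} D(Z)={2,4} D(W)={5,8}: no change
Constraint 3 (Z != Y) on D(Z)={2,4} D(Y)={3,4,6}: no change
Constraint 4 (Y < W) on D(Y)={3,4,6} D(W)={5,8}: no change
So after constraint 4: D(Y) = {3,4,6}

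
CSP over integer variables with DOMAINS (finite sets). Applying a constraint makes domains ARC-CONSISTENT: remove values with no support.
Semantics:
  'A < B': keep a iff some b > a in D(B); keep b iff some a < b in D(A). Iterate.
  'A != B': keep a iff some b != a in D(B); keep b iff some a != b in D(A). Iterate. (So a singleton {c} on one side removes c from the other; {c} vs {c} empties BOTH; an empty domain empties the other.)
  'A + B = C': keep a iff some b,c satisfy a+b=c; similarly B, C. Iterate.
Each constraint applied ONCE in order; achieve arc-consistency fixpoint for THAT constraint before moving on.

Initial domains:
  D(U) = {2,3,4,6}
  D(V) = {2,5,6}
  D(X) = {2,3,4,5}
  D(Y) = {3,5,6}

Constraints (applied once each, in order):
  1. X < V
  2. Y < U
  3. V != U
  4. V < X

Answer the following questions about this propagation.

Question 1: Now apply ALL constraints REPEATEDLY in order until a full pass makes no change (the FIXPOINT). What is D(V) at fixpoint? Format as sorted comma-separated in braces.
pass 0 (initial): D(V)={2,5,6}
pass 1: U {2,3,4,6}->{4,6}; V {2,5,6}->{}; X {2,3,4,5}->{}; Y {3,5,6}->{3,5}
pass 2: U {4,6}->{}
pass 3: Y {3,5}->{}
pass 4: no change
Fixpoint after 4 passes: D(V) = {}

Answer: {}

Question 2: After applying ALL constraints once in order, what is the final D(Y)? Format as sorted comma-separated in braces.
Constraint 1 (X < V) on D(X)={2,3,4,5} D(V)={2,5,6}: V {2,5,6}->{5,6}
Constraint 2 (Y < U) on D(Y)={3,5,6} D(U)={2,3,4,6}: Y {3,5,6}->{3,5}; U {2,3,4,6}->{4,6}
Constraint 3 (V != U) on D(V)={5,6} D(U)={4,6}: no change
Constraint 4 (V < X) on D(V)={5,6} D(X)={2,3,4,5}: V {5,6}->{}; X {2,3,4,5}->{}
So after all 4 constraints: D(Y) = {3,5}

Answer: {3,5}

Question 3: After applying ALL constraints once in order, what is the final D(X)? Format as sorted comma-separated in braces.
Constraint 1 (X < V) on D(X)={2,3,4,5} D(V)={2,5,6}: V {2,5,6}->{5,6}
Constraint 2 (Y < U) on D(Y)={3,5,6} D(U)={2,3,4,6}: Y {3,5,6}->{3,5}; U {2,3,4,6}->{4,6}
Constraint 3 (V != U) on D(V)={5,6} D(U)={4,6}: no change
Constraint 4 (V < X) on D(V)={5,6} D(X)={2,3,4,5}: V {5,6}->{}; X {2,3,4,5}->{}
So after all 4 constraints: D(X) = {}

Answer: {}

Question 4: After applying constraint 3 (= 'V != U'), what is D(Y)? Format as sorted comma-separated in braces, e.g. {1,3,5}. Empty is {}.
Answer: {3,5}

Derivation:
Constraint 1 (X < V) on D(X)={2,3,4,5} D(V)={2,5,6}: V {2,5,6}->{5,6}
Constraint 2 (Y < U) on D(Y)={3,5,6} D(U)={2,3,4,6}: Y {3,5,6}->{3,5}; U {2,3,4,6}->{4,6}
Constraint 3 (V != U) on D(V)={5,6} D(U)={4,6}: no change
So after constraint 3: D(Y) = {3,5}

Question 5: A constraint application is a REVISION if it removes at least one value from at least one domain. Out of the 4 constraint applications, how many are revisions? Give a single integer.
Constraint 1 (X < V) on D(X)={2,3,4,5} D(V)={2,5,6}: V {2,5,6}->{5,6} => REVISION
Constraint 2 (Y < U) on D(Y)={3,5,6} D(U)={2,3,4,6}: Y {3,5,6}->{3,5}; U {2,3,4,6}->{4,6} => REVISION
Constraint 3 (V != U) on D(V)={5,6} D(U)={4,6}: no change => not a revision
Constraint 4 (V < X) on D(V)={5,6} D(X)={2,3,4,5}: V {5,6}->{}; X {2,3,4,5}->{} => REVISION
Total revisions = 3

Answer: 3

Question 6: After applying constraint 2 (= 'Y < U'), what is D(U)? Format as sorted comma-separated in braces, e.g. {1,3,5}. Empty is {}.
Answer: {4,6}

Derivation:
Constraint 1 (X < V) on D(X)={2,3,4,5} D(V)={2,5,6}: V {2,5,6}->{5,6}
Constraint 2 (Y < U) on D(Y)={3,5,6} D(U)={2,3,4,6}: Y {3,5,6}->{3,5}; U {2,3,4,6}->{4,6}
So after constraint 2: D(U) = {4,6}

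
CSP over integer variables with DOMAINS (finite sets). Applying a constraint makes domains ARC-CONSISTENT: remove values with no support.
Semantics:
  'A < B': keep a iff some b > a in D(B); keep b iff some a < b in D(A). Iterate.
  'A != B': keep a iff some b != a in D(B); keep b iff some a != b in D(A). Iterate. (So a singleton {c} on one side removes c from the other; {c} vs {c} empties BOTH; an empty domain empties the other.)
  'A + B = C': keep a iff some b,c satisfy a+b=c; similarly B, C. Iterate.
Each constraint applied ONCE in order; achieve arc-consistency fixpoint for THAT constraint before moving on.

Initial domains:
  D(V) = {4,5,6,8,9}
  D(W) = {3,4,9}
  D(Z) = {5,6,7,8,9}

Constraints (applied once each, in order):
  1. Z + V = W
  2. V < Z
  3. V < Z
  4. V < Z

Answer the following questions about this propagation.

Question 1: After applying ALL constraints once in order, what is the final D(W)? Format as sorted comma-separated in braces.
Constraint 1 (Z + V = W) on D(Z)={5,6,7,8,9} D(V)={4,5,6,8,9} D(W)={3,4,9}: Z {5,6,7,8,9}->{5}; V {4,5,6,8,9}->{4}; W {3,4,9}->{9}
Constraint 2 (V < Z) on D(V)={4} D(Z)={5}: no change
Constraint 3 (V < Z) on D(V)={4} D(Z)={5}: no change
Constraint 4 (V < Z) on D(V)={4} D(Z)={5}: no change
So after all 4 constraints: D(W) = {9}

Answer: {9}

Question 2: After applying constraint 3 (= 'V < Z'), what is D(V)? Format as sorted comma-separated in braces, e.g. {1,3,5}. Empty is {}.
Answer: {4}

Derivation:
Constraint 1 (Z + V = W) on D(Z)={5,6,7,8,9} D(V)={4,5,6,8,9} D(W)={3,4,9}: Z {5,6,7,8,9}->{5}; V {4,5,6,8,9}->{4}; W {3,4,9}->{9}
Constraint 2 (V < Z) on D(V)={4} D(Z)={5}: no change
Constraint 3 (V < Z) on D(V)={4} D(Z)={5}: no change
So after constraint 3: D(V) = {4}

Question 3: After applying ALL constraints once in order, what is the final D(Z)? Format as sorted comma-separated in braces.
Answer: {5}

Derivation:
Constraint 1 (Z + V = W) on D(Z)={5,6,7,8,9} D(V)={4,5,6,8,9} D(W)={3,4,9}: Z {5,6,7,8,9}->{5}; V {4,5,6,8,9}->{4}; W {3,4,9}->{9}
Constraint 2 (V < Z) on D(V)={4} D(Z)={5}: no change
Constraint 3 (V < Z) on D(V)={4} D(Z)={5}: no change
Constraint 4 (V < Z) on D(V)={4} D(Z)={5}: no change
So after all 4 constraints: D(Z) = {5}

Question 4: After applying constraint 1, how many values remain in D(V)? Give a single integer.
Answer: 1

Derivation:
Constraint 1 (Z + V = W) on D(Z)={5,6,7,8,9} D(V)={4,5,6,8,9} D(W)={3,4,9}: Z {5,6,7,8,9}->{5}; V {4,5,6,8,9}->{4}; W {3,4,9}->{9}
So after constraint 1: D(V)={4}, size = 1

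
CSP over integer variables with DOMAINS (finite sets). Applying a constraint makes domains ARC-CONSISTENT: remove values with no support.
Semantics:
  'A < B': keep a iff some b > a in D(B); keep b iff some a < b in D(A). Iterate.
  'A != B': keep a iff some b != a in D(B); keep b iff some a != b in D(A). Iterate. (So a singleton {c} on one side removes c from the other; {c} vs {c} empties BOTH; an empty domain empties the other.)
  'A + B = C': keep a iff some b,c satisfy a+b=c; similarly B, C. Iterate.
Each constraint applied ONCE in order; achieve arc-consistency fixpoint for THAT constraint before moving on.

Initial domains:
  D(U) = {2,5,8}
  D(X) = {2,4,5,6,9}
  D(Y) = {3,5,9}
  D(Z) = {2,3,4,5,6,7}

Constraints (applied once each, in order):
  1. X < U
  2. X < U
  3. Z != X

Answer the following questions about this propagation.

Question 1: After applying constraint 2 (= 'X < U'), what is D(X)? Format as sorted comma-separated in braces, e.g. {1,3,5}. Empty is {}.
Constraint 1 (X < U) on D(X)={2,4,5,6,9} D(U)={2,5,8}: X {2,4,5,6,9}->{2,4,5,6}; U {2,5,8}->{5,8}
Constraint 2 (X < U) on D(X)={2,4,5,6} D(U)={5,8}: no change
So after constraint 2: D(X) = {2,4,5,6}

Answer: {2,4,5,6}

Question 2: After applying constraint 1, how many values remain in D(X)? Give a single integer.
Answer: 4

Derivation:
Constraint 1 (X < U) on D(X)={2,4,5,6,9} D(U)={2,5,8}: X {2,4,5,6,9}->{2,4,5,6}; U {2,5,8}->{5,8}
So after constraint 1: D(X)={2,4,5,6}, size = 4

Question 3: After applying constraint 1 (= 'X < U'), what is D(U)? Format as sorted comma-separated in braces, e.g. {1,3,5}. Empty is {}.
Answer: {5,8}

Derivation:
Constraint 1 (X < U) on D(X)={2,4,5,6,9} D(U)={2,5,8}: X {2,4,5,6,9}->{2,4,5,6}; U {2,5,8}->{5,8}
So after constraint 1: D(U) = {5,8}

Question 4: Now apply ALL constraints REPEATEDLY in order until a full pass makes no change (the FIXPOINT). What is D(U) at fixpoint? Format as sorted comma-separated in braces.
Answer: {5,8}

Derivation:
pass 0 (initial): D(U)={2,5,8}
pass 1: U {2,5,8}->{5,8}; X {2,4,5,6,9}->{2,4,5,6}
pass 2: no change
Fixpoint after 2 passes: D(U) = {5,8}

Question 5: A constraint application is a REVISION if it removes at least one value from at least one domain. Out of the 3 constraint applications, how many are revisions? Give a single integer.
Constraint 1 (X < U) on D(X)={2,4,5,6,9} D(U)={2,5,8}: X {2,4,5,6,9}->{2,4,5,6}; U {2,5,8}->{5,8} => REVISION
Constraint 2 (X < U) on D(X)={2,4,5,6} D(U)={5,8}: no change => not a revision
Constraint 3 (Z != X) on D(Z)={2,3,4,5,6,7} D(X)={2,4,5,6}: no change => not a revision
Total revisions = 1

Answer: 1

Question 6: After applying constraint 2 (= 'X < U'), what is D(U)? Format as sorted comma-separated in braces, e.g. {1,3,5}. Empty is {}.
Constraint 1 (X < U) on D(X)={2,4,5,6,9} D(U)={2,5,8}: X {2,4,5,6,9}->{2,4,5,6}; U {2,5,8}->{5,8}
Constraint 2 (X < U) on D(X)={2,4,5,6} D(U)={5,8}: no change
So after constraint 2: D(U) = {5,8}

Answer: {5,8}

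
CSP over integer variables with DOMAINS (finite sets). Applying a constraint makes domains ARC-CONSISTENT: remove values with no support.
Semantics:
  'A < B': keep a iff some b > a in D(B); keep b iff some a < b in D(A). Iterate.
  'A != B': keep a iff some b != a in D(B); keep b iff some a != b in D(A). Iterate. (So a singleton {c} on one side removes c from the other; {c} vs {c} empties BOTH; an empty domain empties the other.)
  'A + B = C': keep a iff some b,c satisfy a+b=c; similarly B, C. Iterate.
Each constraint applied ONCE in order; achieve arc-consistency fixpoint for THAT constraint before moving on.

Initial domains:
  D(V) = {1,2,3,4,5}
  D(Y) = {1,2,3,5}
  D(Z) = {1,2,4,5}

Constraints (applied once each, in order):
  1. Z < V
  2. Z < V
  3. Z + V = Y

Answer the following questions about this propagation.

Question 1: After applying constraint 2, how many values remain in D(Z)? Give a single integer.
Answer: 3

Derivation:
Constraint 1 (Z < V) on D(Z)={1,2,4,5} D(V)={1,2,3,4,5}: Z {1,2,4,5}->{1,2,4}; V {1,2,3,4,5}->{2,3,4,5}
Constraint 2 (Z < V) on D(Z)={1,2,4} D(V)={2,3,4,5}: no change
So after constraint 2: D(Z)={1,2,4}, size = 3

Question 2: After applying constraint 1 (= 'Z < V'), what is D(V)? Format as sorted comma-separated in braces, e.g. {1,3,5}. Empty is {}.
Constraint 1 (Z < V) on D(Z)={1,2,4,5} D(V)={1,2,3,4,5}: Z {1,2,4,5}->{1,2,4}; V {1,2,3,4,5}->{2,3,4,5}
So after constraint 1: D(V) = {2,3,4,5}

Answer: {2,3,4,5}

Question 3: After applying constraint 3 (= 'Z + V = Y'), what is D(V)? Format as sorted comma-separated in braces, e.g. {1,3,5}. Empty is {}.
Constraint 1 (Z < V) on D(Z)={1,2,4,5} D(V)={1,2,3,4,5}: Z {1,2,4,5}->{1,2,4}; V {1,2,3,4,5}->{2,3,4,5}
Constraint 2 (Z < V) on D(Z)={1,2,4} D(V)={2,3,4,5}: no change
Constraint 3 (Z + V = Y) on D(Z)={1,2,4} D(V)={2,3,4,5} D(Y)={1,2,3,5}: Z {1,2,4}->{1,2}; V {2,3,4,5}->{2,3,4}; Y {1,2,3,5}->{3,5}
So after constraint 3: D(V) = {2,3,4}

Answer: {2,3,4}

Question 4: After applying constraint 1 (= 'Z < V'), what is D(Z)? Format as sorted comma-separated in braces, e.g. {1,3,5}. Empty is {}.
Answer: {1,2,4}

Derivation:
Constraint 1 (Z < V) on D(Z)={1,2,4,5} D(V)={1,2,3,4,5}: Z {1,2,4,5}->{1,2,4}; V {1,2,3,4,5}->{2,3,4,5}
So after constraint 1: D(Z) = {1,2,4}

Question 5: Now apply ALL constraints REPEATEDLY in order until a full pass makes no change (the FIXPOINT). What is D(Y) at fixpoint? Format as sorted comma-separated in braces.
Answer: {3,5}

Derivation:
pass 0 (initial): D(Y)={1,2,3,5}
pass 1: V {1,2,3,4,5}->{2,3,4}; Y {1,2,3,5}->{3,5}; Z {1,2,4,5}->{1,2}
pass 2: no change
Fixpoint after 2 passes: D(Y) = {3,5}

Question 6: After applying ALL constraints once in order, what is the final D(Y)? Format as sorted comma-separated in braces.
Constraint 1 (Z < V) on D(Z)={1,2,4,5} D(V)={1,2,3,4,5}: Z {1,2,4,5}->{1,2,4}; V {1,2,3,4,5}->{2,3,4,5}
Constraint 2 (Z < V) on D(Z)={1,2,4} D(V)={2,3,4,5}: no change
Constraint 3 (Z + V = Y) on D(Z)={1,2,4} D(V)={2,3,4,5} D(Y)={1,2,3,5}: Z {1,2,4}->{1,2}; V {2,3,4,5}->{2,3,4}; Y {1,2,3,5}->{3,5}
So after all 3 constraints: D(Y) = {3,5}

Answer: {3,5}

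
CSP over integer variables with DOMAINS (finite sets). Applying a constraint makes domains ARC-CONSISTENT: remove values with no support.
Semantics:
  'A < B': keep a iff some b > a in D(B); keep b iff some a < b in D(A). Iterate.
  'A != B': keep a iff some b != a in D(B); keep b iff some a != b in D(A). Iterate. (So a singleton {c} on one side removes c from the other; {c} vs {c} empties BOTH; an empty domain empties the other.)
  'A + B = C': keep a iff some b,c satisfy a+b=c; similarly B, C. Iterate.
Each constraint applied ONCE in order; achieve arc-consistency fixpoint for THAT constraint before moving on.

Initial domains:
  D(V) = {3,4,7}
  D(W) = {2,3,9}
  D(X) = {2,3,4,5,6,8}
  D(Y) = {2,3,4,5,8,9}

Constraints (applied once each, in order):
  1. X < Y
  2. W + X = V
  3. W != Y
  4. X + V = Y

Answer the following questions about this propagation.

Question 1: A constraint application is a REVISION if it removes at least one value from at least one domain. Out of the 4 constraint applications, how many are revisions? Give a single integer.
Answer: 3

Derivation:
Constraint 1 (X < Y) on D(X)={2,3,4,5,6,8} D(Y)={2,3,4,5,8,9}: Y {2,3,4,5,8,9}->{3,4,5,8,9} => REVISION
Constraint 2 (W + X = V) on D(W)={2,3,9} D(X)={2,3,4,5,6,8} D(V)={3,4,7}: W {2,3,9}->{2,3}; X {2,3,4,5,6,8}->{2,4,5}; V {3,4,7}->{4,7} => REVISION
Constraint 3 (W != Y) on D(W)={2,3} D(Y)={3,4,5,8,9}: no change => not a revision
Constraint 4 (X + V = Y) on D(X)={2,4,5} D(V)={4,7} D(Y)={3,4,5,8,9}: Y {3,4,5,8,9}->{8,9} => REVISION
Total revisions = 3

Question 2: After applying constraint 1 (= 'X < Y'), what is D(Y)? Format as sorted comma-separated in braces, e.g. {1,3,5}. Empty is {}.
Constraint 1 (X < Y) on D(X)={2,3,4,5,6,8} D(Y)={2,3,4,5,8,9}: Y {2,3,4,5,8,9}->{3,4,5,8,9}
So after constraint 1: D(Y) = {3,4,5,8,9}

Answer: {3,4,5,8,9}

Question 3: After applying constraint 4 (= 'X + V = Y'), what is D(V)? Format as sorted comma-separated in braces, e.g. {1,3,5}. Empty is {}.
Answer: {4,7}

Derivation:
Constraint 1 (X < Y) on D(X)={2,3,4,5,6,8} D(Y)={2,3,4,5,8,9}: Y {2,3,4,5,8,9}->{3,4,5,8,9}
Constraint 2 (W + X = V) on D(W)={2,3,9} D(X)={2,3,4,5,6,8} D(V)={3,4,7}: W {2,3,9}->{2,3}; X {2,3,4,5,6,8}->{2,4,5}; V {3,4,7}->{4,7}
Constraint 3 (W != Y) on D(W)={2,3} D(Y)={3,4,5,8,9}: no change
Constraint 4 (X + V = Y) on D(X)={2,4,5} D(V)={4,7} D(Y)={3,4,5,8,9}: Y {3,4,5,8,9}->{8,9}
So after constraint 4: D(V) = {4,7}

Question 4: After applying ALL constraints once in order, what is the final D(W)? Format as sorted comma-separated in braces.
Answer: {2,3}

Derivation:
Constraint 1 (X < Y) on D(X)={2,3,4,5,6,8} D(Y)={2,3,4,5,8,9}: Y {2,3,4,5,8,9}->{3,4,5,8,9}
Constraint 2 (W + X = V) on D(W)={2,3,9} D(X)={2,3,4,5,6,8} D(V)={3,4,7}: W {2,3,9}->{2,3}; X {2,3,4,5,6,8}->{2,4,5}; V {3,4,7}->{4,7}
Constraint 3 (W != Y) on D(W)={2,3} D(Y)={3,4,5,8,9}: no change
Constraint 4 (X + V = Y) on D(X)={2,4,5} D(V)={4,7} D(Y)={3,4,5,8,9}: Y {3,4,5,8,9}->{8,9}
So after all 4 constraints: D(W) = {2,3}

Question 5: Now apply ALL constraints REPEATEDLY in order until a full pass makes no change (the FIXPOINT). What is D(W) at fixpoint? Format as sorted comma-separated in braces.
Answer: {2,3}

Derivation:
pass 0 (initial): D(W)={2,3,9}
pass 1: V {3,4,7}->{4,7}; W {2,3,9}->{2,3}; X {2,3,4,5,6,8}->{2,4,5}; Y {2,3,4,5,8,9}->{8,9}
pass 2: no change
Fixpoint after 2 passes: D(W) = {2,3}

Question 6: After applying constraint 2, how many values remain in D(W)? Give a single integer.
Answer: 2

Derivation:
Constraint 1 (X < Y) on D(X)={2,3,4,5,6,8} D(Y)={2,3,4,5,8,9}: Y {2,3,4,5,8,9}->{3,4,5,8,9}
Constraint 2 (W + X = V) on D(W)={2,3,9} D(X)={2,3,4,5,6,8} D(V)={3,4,7}: W {2,3,9}->{2,3}; X {2,3,4,5,6,8}->{2,4,5}; V {3,4,7}->{4,7}
So after constraint 2: D(W)={2,3}, size = 2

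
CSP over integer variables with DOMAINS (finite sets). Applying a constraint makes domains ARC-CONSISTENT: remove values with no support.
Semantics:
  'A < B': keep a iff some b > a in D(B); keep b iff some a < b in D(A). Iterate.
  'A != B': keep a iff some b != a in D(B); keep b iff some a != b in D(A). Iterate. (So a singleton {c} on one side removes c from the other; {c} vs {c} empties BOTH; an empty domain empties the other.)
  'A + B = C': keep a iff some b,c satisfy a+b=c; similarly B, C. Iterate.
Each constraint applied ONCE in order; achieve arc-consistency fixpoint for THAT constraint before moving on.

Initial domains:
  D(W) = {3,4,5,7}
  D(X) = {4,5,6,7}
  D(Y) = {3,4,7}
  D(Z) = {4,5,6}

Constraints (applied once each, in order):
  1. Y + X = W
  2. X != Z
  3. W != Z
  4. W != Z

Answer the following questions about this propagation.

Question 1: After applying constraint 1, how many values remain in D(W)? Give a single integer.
Constraint 1 (Y + X = W) on D(Y)={3,4,7} D(X)={4,5,6,7} D(W)={3,4,5,7}: Y {3,4,7}->{3}; X {4,5,6,7}->{4}; W {3,4,5,7}->{7}
So after constraint 1: D(W)={7}, size = 1

Answer: 1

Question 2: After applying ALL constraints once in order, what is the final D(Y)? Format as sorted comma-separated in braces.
Answer: {3}

Derivation:
Constraint 1 (Y + X = W) on D(Y)={3,4,7} D(X)={4,5,6,7} D(W)={3,4,5,7}: Y {3,4,7}->{3}; X {4,5,6,7}->{4}; W {3,4,5,7}->{7}
Constraint 2 (X != Z) on D(X)={4} D(Z)={4,5,6}: Z {4,5,6}->{5,6}
Constraint 3 (W != Z) on D(W)={7} D(Z)={5,6}: no change
Constraint 4 (W != Z) on D(W)={7} D(Z)={5,6}: no change
So after all 4 constraints: D(Y) = {3}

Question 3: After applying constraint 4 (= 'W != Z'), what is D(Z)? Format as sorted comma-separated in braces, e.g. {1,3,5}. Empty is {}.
Constraint 1 (Y + X = W) on D(Y)={3,4,7} D(X)={4,5,6,7} D(W)={3,4,5,7}: Y {3,4,7}->{3}; X {4,5,6,7}->{4}; W {3,4,5,7}->{7}
Constraint 2 (X != Z) on D(X)={4} D(Z)={4,5,6}: Z {4,5,6}->{5,6}
Constraint 3 (W != Z) on D(W)={7} D(Z)={5,6}: no change
Constraint 4 (W != Z) on D(W)={7} D(Z)={5,6}: no change
So after constraint 4: D(Z) = {5,6}

Answer: {5,6}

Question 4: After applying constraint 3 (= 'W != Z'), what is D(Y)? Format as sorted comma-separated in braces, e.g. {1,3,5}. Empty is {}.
Constraint 1 (Y + X = W) on D(Y)={3,4,7} D(X)={4,5,6,7} D(W)={3,4,5,7}: Y {3,4,7}->{3}; X {4,5,6,7}->{4}; W {3,4,5,7}->{7}
Constraint 2 (X != Z) on D(X)={4} D(Z)={4,5,6}: Z {4,5,6}->{5,6}
Constraint 3 (W != Z) on D(W)={7} D(Z)={5,6}: no change
So after constraint 3: D(Y) = {3}

Answer: {3}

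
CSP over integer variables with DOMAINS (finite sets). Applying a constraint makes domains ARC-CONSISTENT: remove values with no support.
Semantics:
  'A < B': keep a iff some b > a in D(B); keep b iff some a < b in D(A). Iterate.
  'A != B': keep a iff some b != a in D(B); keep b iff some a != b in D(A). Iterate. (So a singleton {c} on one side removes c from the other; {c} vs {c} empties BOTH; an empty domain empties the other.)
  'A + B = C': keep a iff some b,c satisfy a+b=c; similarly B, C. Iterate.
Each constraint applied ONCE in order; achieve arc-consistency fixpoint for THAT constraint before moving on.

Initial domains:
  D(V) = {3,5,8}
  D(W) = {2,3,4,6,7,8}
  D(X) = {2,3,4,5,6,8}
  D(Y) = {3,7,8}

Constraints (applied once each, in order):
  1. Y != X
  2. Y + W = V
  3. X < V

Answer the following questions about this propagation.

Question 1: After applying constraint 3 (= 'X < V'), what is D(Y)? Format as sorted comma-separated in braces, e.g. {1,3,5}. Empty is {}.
Answer: {3}

Derivation:
Constraint 1 (Y != X) on D(Y)={3,7,8} D(X)={2,3,4,5,6,8}: no change
Constraint 2 (Y + W = V) on D(Y)={3,7,8} D(W)={2,3,4,6,7,8} D(V)={3,5,8}: Y {3,7,8}->{3}; W {2,3,4,6,7,8}->{2}; V {3,5,8}->{5}
Constraint 3 (X < V) on D(X)={2,3,4,5,6,8} D(V)={5}: X {2,3,4,5,6,8}->{2,3,4}
So after constraint 3: D(Y) = {3}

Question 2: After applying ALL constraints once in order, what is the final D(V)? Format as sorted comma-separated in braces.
Answer: {5}

Derivation:
Constraint 1 (Y != X) on D(Y)={3,7,8} D(X)={2,3,4,5,6,8}: no change
Constraint 2 (Y + W = V) on D(Y)={3,7,8} D(W)={2,3,4,6,7,8} D(V)={3,5,8}: Y {3,7,8}->{3}; W {2,3,4,6,7,8}->{2}; V {3,5,8}->{5}
Constraint 3 (X < V) on D(X)={2,3,4,5,6,8} D(V)={5}: X {2,3,4,5,6,8}->{2,3,4}
So after all 3 constraints: D(V) = {5}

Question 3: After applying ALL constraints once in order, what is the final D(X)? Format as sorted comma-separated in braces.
Answer: {2,3,4}

Derivation:
Constraint 1 (Y != X) on D(Y)={3,7,8} D(X)={2,3,4,5,6,8}: no change
Constraint 2 (Y + W = V) on D(Y)={3,7,8} D(W)={2,3,4,6,7,8} D(V)={3,5,8}: Y {3,7,8}->{3}; W {2,3,4,6,7,8}->{2}; V {3,5,8}->{5}
Constraint 3 (X < V) on D(X)={2,3,4,5,6,8} D(V)={5}: X {2,3,4,5,6,8}->{2,3,4}
So after all 3 constraints: D(X) = {2,3,4}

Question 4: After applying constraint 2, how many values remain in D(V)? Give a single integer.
Constraint 1 (Y != X) on D(Y)={3,7,8} D(X)={2,3,4,5,6,8}: no change
Constraint 2 (Y + W = V) on D(Y)={3,7,8} D(W)={2,3,4,6,7,8} D(V)={3,5,8}: Y {3,7,8}->{3}; W {2,3,4,6,7,8}->{2}; V {3,5,8}->{5}
So after constraint 2: D(V)={5}, size = 1

Answer: 1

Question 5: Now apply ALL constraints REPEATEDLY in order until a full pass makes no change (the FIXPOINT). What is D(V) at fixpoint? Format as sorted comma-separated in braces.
Answer: {5}

Derivation:
pass 0 (initial): D(V)={3,5,8}
pass 1: V {3,5,8}->{5}; W {2,3,4,6,7,8}->{2}; X {2,3,4,5,6,8}->{2,3,4}; Y {3,7,8}->{3}
pass 2: X {2,3,4}->{2,4}
pass 3: no change
Fixpoint after 3 passes: D(V) = {5}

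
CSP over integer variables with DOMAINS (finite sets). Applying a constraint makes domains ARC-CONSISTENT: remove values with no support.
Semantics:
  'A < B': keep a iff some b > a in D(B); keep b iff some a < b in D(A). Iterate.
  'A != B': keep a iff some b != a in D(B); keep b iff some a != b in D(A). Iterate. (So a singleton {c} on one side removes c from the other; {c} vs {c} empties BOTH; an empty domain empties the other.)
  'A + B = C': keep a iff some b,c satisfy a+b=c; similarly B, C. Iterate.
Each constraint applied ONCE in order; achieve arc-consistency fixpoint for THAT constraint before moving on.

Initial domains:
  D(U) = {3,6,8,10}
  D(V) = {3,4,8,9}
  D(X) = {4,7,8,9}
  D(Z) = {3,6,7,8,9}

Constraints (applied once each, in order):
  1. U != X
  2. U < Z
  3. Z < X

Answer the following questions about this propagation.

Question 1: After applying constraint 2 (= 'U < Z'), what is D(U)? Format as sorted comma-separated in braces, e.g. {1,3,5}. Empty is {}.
Constraint 1 (U != X) on D(U)={3,6,8,10} D(X)={4,7,8,9}: no change
Constraint 2 (U < Z) on D(U)={3,6,8,10} D(Z)={3,6,7,8,9}: U {3,6,8,10}->{3,6,8}; Z {3,6,7,8,9}->{6,7,8,9}
So after constraint 2: D(U) = {3,6,8}

Answer: {3,6,8}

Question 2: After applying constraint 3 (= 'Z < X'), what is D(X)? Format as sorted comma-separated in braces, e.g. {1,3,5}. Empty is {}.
Answer: {7,8,9}

Derivation:
Constraint 1 (U != X) on D(U)={3,6,8,10} D(X)={4,7,8,9}: no change
Constraint 2 (U < Z) on D(U)={3,6,8,10} D(Z)={3,6,7,8,9}: U {3,6,8,10}->{3,6,8}; Z {3,6,7,8,9}->{6,7,8,9}
Constraint 3 (Z < X) on D(Z)={6,7,8,9} D(X)={4,7,8,9}: Z {6,7,8,9}->{6,7,8}; X {4,7,8,9}->{7,8,9}
So after constraint 3: D(X) = {7,8,9}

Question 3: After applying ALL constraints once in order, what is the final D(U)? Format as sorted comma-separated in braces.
Answer: {3,6,8}

Derivation:
Constraint 1 (U != X) on D(U)={3,6,8,10} D(X)={4,7,8,9}: no change
Constraint 2 (U < Z) on D(U)={3,6,8,10} D(Z)={3,6,7,8,9}: U {3,6,8,10}->{3,6,8}; Z {3,6,7,8,9}->{6,7,8,9}
Constraint 3 (Z < X) on D(Z)={6,7,8,9} D(X)={4,7,8,9}: Z {6,7,8,9}->{6,7,8}; X {4,7,8,9}->{7,8,9}
So after all 3 constraints: D(U) = {3,6,8}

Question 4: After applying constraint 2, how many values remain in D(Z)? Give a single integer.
Constraint 1 (U != X) on D(U)={3,6,8,10} D(X)={4,7,8,9}: no change
Constraint 2 (U < Z) on D(U)={3,6,8,10} D(Z)={3,6,7,8,9}: U {3,6,8,10}->{3,6,8}; Z {3,6,7,8,9}->{6,7,8,9}
So after constraint 2: D(Z)={6,7,8,9}, size = 4

Answer: 4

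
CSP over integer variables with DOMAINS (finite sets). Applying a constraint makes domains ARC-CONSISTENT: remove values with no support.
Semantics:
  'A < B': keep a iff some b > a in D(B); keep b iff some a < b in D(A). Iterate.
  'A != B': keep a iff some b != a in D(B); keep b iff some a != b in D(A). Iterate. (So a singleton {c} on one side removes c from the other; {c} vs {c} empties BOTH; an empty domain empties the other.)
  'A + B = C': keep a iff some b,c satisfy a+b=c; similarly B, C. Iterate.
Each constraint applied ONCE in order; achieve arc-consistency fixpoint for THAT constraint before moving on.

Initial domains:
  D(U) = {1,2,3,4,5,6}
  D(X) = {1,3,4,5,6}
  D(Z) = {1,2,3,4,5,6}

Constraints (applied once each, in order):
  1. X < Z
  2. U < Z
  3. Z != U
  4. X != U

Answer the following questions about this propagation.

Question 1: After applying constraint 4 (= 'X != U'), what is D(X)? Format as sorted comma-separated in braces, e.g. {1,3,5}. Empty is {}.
Answer: {1,3,4,5}

Derivation:
Constraint 1 (X < Z) on D(X)={1,3,4,5,6} D(Z)={1,2,3,4,5,6}: X {1,3,4,5,6}->{1,3,4,5}; Z {1,2,3,4,5,6}->{2,3,4,5,6}
Constraint 2 (U < Z) on D(U)={1,2,3,4,5,6} D(Z)={2,3,4,5,6}: U {1,2,3,4,5,6}->{1,2,3,4,5}
Constraint 3 (Z != U) on D(Z)={2,3,4,5,6} D(U)={1,2,3,4,5}: no change
Constraint 4 (X != U) on D(X)={1,3,4,5} D(U)={1,2,3,4,5}: no change
So after constraint 4: D(X) = {1,3,4,5}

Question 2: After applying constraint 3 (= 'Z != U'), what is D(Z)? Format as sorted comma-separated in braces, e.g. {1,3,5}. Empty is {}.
Constraint 1 (X < Z) on D(X)={1,3,4,5,6} D(Z)={1,2,3,4,5,6}: X {1,3,4,5,6}->{1,3,4,5}; Z {1,2,3,4,5,6}->{2,3,4,5,6}
Constraint 2 (U < Z) on D(U)={1,2,3,4,5,6} D(Z)={2,3,4,5,6}: U {1,2,3,4,5,6}->{1,2,3,4,5}
Constraint 3 (Z != U) on D(Z)={2,3,4,5,6} D(U)={1,2,3,4,5}: no change
So after constraint 3: D(Z) = {2,3,4,5,6}

Answer: {2,3,4,5,6}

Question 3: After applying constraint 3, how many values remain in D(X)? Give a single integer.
Constraint 1 (X < Z) on D(X)={1,3,4,5,6} D(Z)={1,2,3,4,5,6}: X {1,3,4,5,6}->{1,3,4,5}; Z {1,2,3,4,5,6}->{2,3,4,5,6}
Constraint 2 (U < Z) on D(U)={1,2,3,4,5,6} D(Z)={2,3,4,5,6}: U {1,2,3,4,5,6}->{1,2,3,4,5}
Constraint 3 (Z != U) on D(Z)={2,3,4,5,6} D(U)={1,2,3,4,5}: no change
So after constraint 3: D(X)={1,3,4,5}, size = 4

Answer: 4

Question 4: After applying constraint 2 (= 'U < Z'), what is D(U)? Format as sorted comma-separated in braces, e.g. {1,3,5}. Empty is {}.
Constraint 1 (X < Z) on D(X)={1,3,4,5,6} D(Z)={1,2,3,4,5,6}: X {1,3,4,5,6}->{1,3,4,5}; Z {1,2,3,4,5,6}->{2,3,4,5,6}
Constraint 2 (U < Z) on D(U)={1,2,3,4,5,6} D(Z)={2,3,4,5,6}: U {1,2,3,4,5,6}->{1,2,3,4,5}
So after constraint 2: D(U) = {1,2,3,4,5}

Answer: {1,2,3,4,5}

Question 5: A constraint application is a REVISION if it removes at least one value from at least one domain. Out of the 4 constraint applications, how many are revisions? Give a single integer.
Answer: 2

Derivation:
Constraint 1 (X < Z) on D(X)={1,3,4,5,6} D(Z)={1,2,3,4,5,6}: X {1,3,4,5,6}->{1,3,4,5}; Z {1,2,3,4,5,6}->{2,3,4,5,6} => REVISION
Constraint 2 (U < Z) on D(U)={1,2,3,4,5,6} D(Z)={2,3,4,5,6}: U {1,2,3,4,5,6}->{1,2,3,4,5} => REVISION
Constraint 3 (Z != U) on D(Z)={2,3,4,5,6} D(U)={1,2,3,4,5}: no change => not a revision
Constraint 4 (X != U) on D(X)={1,3,4,5} D(U)={1,2,3,4,5}: no change => not a revision
Total revisions = 2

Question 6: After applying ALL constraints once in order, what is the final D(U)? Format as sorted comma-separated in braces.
Answer: {1,2,3,4,5}

Derivation:
Constraint 1 (X < Z) on D(X)={1,3,4,5,6} D(Z)={1,2,3,4,5,6}: X {1,3,4,5,6}->{1,3,4,5}; Z {1,2,3,4,5,6}->{2,3,4,5,6}
Constraint 2 (U < Z) on D(U)={1,2,3,4,5,6} D(Z)={2,3,4,5,6}: U {1,2,3,4,5,6}->{1,2,3,4,5}
Constraint 3 (Z != U) on D(Z)={2,3,4,5,6} D(U)={1,2,3,4,5}: no change
Constraint 4 (X != U) on D(X)={1,3,4,5} D(U)={1,2,3,4,5}: no change
So after all 4 constraints: D(U) = {1,2,3,4,5}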